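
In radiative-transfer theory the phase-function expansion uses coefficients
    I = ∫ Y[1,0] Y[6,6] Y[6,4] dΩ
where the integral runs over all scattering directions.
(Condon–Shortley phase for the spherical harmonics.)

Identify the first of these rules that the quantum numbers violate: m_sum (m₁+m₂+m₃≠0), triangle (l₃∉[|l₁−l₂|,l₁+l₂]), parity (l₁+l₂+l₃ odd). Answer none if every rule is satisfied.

Σmᵢ = 10  ✗
l₃∈[|l₁−l₂|,l₁+l₂]=[5,7], have l₃=6
Σlᵢ = 13 ⇒ odd

m_sum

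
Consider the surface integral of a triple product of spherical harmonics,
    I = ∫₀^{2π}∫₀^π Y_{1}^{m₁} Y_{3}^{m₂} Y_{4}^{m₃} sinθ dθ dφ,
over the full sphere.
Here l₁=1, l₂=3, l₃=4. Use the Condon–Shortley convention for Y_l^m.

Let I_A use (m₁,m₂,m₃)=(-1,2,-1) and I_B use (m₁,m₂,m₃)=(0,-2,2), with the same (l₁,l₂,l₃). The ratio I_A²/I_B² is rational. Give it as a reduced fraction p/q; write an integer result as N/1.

1/4

Shared (l₁,l₂,l₃)=(1,3,4): N and (l;000)² cancel in I_A²/I_B².
A: Δ = 0!·2!·6!/9! = 1/252; Racah Σ t=0..0: t=0:+1/240 = 1/240; ⇒ 3j(1 3 4; -1 2 -1)² = 1/84, sgn -1
B: Δ = 0!·2!·6!/9! = 1/252; Racah Σ t=0..0: t=0:+1/120 = 1/120; ⇒ 3j(1 3 4; 0 -2 2)² = 1/21, sgn +1
I_A²/I_B² = (1/84)/(1/21) = 1/4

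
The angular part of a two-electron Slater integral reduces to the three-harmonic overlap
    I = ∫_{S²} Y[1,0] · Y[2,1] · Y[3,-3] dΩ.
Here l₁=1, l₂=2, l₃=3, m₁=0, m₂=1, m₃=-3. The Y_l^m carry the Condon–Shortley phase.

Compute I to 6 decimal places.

0.000000

m-sum = 0 + 1 − 3 = -2 ≠ 0 ⇒ I = 0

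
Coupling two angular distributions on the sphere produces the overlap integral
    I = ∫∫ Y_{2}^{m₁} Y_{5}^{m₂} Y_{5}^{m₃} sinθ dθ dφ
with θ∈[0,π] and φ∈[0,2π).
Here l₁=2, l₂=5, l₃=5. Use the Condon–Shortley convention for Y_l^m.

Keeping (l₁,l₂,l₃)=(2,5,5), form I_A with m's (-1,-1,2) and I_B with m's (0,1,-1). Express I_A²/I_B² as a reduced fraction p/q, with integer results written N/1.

14/27

Shared (l₁,l₂,l₃)=(2,5,5): N and (l;000)² cancel in I_A²/I_B².
A: Δ = 2!·2!·8!/13! = 1/38610; Racah Σ t=1..2: t=1:−1/1440 t=2:+1/2880 = -1/2880; ⇒ 3j(2 5 5; -1 -1 2)² = 7/715, sgn +1
B: Δ = 2!·2!·8!/13! = 1/38610; Racah Σ t=0..2: t=0:+1/5760 t=1:−1/720 t=2:+1/2304 = -1/1280; ⇒ 3j(2 5 5; 0 1 -1)² = 27/1430, sgn -1
I_A²/I_B² = (7/715)/(27/1430) = 14/27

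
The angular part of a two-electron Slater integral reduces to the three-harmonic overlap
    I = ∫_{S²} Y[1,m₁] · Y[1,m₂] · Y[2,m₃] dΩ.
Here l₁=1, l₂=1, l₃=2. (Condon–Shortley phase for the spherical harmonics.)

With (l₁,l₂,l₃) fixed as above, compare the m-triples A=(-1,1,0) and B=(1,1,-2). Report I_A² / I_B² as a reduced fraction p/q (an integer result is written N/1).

1/6

Shared (l₁,l₂,l₃)=(1,1,2): N and (l;000)² cancel in I_A²/I_B².
A: Δ = 0!·2!·2!/5! = 1/30; Racah Σ t=0..0: t=0:+1/4 = 1/4; ⇒ 3j(1 1 2; -1 1 0)² = 1/30, sgn +1
B: Δ = 0!·2!·2!/5! = 1/30; Racah Σ t=0..0: t=0:+1/4 = 1/4; ⇒ 3j(1 1 2; 1 1 -2)² = 1/5, sgn +1
I_A²/I_B² = (1/30)/(1/5) = 1/6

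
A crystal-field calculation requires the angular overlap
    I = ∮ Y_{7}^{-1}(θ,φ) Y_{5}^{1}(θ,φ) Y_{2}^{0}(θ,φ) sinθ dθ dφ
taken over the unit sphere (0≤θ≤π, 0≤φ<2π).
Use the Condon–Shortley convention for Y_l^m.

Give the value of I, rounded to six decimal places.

-0.232242

Checks pass: Σm=0; 14 even; l₃=2∈[2,12].
(2·7+1)(2·5+1)(2·2+1) = 825
Δ: 10! 4! 0! / 15! → 1/15015
sum: t=5:−1/57600 = -1/57600
3j²(7 5 2; 0 0 0) = Δ·Π!·Σ² = 21/715  (sign -1)
sum: t=6:+1/69120 = 1/69120
3j²(7 5 2; -1 1 0) = Δ·Π!·Σ² = 4/143  (sign +1)
combine: 4πI² = 825·21/715·4/143 = 1260/1859
take √, sign -1: I = -0.23224194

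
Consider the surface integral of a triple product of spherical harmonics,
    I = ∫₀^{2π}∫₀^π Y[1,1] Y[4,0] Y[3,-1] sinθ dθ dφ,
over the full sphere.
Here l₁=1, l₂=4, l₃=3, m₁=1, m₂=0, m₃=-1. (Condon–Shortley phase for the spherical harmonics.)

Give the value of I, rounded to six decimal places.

m-sum 0 ✓  L=8 even ✓  3≤3≤5 ✓
Π(2lᵢ+1) = 3×9×7 = 189
triangle coeff Δ(1,4,3) = 1/252
Σ_t [1,1]: t=1:−1/36 = -1/36
(3j)²=4/63 [(1 4 3; 0 0 0)], sign=+1
Σ_t [0,0]: t=0:+1/96 = 1/96
(3j)²=1/42 [(1 4 3; 1 0 -1)], sign=+1
⇒ 4πI² = 2/7
I = (+1)√(2/7/(4π)) = 0.15078601

0.150786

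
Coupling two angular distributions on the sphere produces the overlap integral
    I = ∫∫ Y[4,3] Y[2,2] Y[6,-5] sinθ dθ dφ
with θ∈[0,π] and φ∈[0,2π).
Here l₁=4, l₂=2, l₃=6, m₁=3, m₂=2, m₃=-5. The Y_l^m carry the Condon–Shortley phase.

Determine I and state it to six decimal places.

-0.288917

Rules hold: Σm=0, L=12 even, 2≤6≤6.
N = 9·5·13 = 585
Δ = 0!·8!·4!/13! = 1/6435
Racah Σ t=0..0: t=0:+1/2304 = 1/2304
⇒ 3j(4 2 6; 0 0 0)² = 5/143, sgn +1
Racah Σ t=0..0: t=0:+1/120960 = 1/120960
⇒ 3j(4 2 6; 3 2 -5)² = 2/39, sgn -1
4πI² = N·(3j₀)²·(3jₘ)² = 150/143
I = -1·√(1.04895/4π) = -0.28891672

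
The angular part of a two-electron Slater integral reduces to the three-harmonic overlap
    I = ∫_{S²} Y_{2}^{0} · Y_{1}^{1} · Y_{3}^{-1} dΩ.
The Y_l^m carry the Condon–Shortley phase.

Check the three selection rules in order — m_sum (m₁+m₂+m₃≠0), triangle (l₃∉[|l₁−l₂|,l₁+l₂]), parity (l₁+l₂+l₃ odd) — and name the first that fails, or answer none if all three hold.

none

Σmᵢ = 0  ✓
l₃∈[|l₁−l₂|,l₁+l₂]=[1,3], have l₃=3  ✓
Σlᵢ = 6 ⇒ even  ✓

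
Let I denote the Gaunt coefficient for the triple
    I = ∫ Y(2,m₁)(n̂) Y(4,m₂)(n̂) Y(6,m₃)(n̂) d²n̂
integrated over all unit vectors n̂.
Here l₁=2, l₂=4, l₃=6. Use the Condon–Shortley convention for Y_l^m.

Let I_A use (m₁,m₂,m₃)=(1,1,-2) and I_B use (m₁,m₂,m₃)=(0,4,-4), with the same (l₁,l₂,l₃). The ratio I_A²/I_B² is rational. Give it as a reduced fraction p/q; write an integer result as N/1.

224/45

Same 2,4,6: normalisation and zero-m 3j drop out of the ratio.
A: Δ: 0! 4! 8! / 13! → 1/6435; sum: t=0:+1/4320 = 1/4320; 3j²(2 4 6; 1 1 -2) = Δ·Π!·Σ² = 224/6435  (sign +1)
B: Δ: 0! 4! 8! / 13! → 1/6435; sum: t=0:+1/161280 = 1/161280; 3j²(2 4 6; 0 4 -4) = Δ·Π!·Σ² = 1/143  (sign +1)
I_A²/I_B² = (224/6435)/(1/143) = 224/45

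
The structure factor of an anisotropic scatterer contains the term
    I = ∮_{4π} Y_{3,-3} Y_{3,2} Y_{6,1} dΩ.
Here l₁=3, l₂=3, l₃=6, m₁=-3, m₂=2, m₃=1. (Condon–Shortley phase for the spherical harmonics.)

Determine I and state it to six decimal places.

-0.031364

m-sum 0 ✓  L=12 even ✓  0≤6≤6 ✓
Π(2lᵢ+1) = 7×7×13 = 637
triangle coeff Δ(3,3,6) = 1/12012
Σ_t [0,0]: t=0:+1/1296 = 1/1296
(3j)²=100/3003 [(3 3 6; 0 0 0)], sign=+1
Σ_t [0,0]: t=0:+1/86400 = 1/86400
(3j)²=1/1716 [(3 3 6; -3 2 1)], sign=-1
⇒ 4πI² = 175/14157
I = (-1)√(175/14157/(4π)) = -0.03136379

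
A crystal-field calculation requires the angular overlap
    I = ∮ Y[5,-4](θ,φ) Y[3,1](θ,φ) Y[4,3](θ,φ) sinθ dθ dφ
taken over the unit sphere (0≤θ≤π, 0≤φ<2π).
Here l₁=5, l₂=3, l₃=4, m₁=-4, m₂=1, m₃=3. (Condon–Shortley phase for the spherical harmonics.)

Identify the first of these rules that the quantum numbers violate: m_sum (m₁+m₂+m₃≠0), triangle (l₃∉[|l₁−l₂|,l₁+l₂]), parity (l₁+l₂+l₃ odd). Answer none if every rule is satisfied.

Σmᵢ = 0  ✓
l₃∈[|l₁−l₂|,l₁+l₂]=[2,8], have l₃=4  ✓
Σlᵢ = 12 ⇒ even  ✓

none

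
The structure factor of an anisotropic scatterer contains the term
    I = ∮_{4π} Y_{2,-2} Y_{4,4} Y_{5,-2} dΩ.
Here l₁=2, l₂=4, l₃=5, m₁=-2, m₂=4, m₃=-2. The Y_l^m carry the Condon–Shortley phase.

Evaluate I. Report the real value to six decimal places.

Σlᵢ=11 odd — θ-integrand is odd under cosθ→−cosθ; I=0

0.000000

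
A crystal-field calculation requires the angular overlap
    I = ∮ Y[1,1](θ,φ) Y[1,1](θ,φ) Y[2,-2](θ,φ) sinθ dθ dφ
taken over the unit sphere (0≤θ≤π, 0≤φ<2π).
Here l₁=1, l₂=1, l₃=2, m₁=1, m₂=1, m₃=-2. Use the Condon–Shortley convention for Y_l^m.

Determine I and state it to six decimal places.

m-sum 0 ✓  L=4 even ✓  0≤2≤2 ✓
Π(2lᵢ+1) = 3×3×5 = 45
triangle coeff Δ(1,1,2) = 1/30
Σ_t [0,0]: t=0:+1/1 = 1/1
(3j)²=2/15 [(1 1 2; 0 0 0)], sign=+1
Σ_t [0,0]: t=0:+1/4 = 1/4
(3j)²=1/5 [(1 1 2; 1 1 -2)], sign=+1
⇒ 4πI² = 6/5
I = (+1)√(6/5/(4π)) = 0.30901936

0.309019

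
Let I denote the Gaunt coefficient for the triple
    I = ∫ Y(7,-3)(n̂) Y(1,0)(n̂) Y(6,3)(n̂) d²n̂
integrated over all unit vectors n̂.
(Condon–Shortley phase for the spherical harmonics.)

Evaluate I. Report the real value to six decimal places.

-0.221293

Rules hold: Σm=0, L=14 even, 6≤6≤8.
N = 15·3·13 = 585
Δ = 2!·12!·0!/15! = 1/1365
Racah Σ t=1..1: t=1:−1/518400 = -1/518400
⇒ 3j(7 1 6; 0 0 0)² = 7/195, sgn -1
Racah Σ t=1..1: t=1:−1/2177280 = -1/2177280
⇒ 3j(7 1 6; -3 0 3)² = 8/273, sgn +1
4πI² = N·(3j₀)²·(3jₘ)² = 8/13
I = -1·√(0.615385/4π) = -0.22129336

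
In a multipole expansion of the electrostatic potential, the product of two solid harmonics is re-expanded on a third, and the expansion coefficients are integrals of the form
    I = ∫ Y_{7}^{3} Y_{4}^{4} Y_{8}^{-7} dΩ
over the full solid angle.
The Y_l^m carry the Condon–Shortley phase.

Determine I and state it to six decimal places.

0.000000

Σlᵢ=19 odd — θ-integrand is odd under cosθ→−cosθ; I=0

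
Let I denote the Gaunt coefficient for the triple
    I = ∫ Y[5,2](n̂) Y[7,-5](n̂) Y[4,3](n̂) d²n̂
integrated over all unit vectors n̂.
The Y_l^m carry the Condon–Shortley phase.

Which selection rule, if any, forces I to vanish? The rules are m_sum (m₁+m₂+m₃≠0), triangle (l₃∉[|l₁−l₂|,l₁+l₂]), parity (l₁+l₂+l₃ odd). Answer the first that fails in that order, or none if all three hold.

azimuthal sum: 2 − 5 + 3 = 0  ✓
2 ≤ 4 ≤ 12 (triangle on l)  ✓
L = 5 + 7 + 4 = 16 (even)  ✓

none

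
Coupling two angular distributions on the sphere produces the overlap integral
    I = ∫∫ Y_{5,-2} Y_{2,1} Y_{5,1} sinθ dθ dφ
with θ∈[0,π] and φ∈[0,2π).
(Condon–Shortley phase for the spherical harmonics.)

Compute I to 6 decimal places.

0.104819

m-sum 0 ✓  L=12 even ✓  3≤5≤7 ✓
Π(2lᵢ+1) = 11×5×11 = 605
triangle coeff Δ(5,2,5) = 1/38610
Σ_t [0,2]: t=0:+1/2880 t=1:−1/576 t=2:+1/2880 = -1/960
(3j)²=10/429 [(5 2 5; 0 0 0)], sign=+1
Σ_t [1,2]: t=1:−1/2880 t=2:+1/1440 = 1/2880
(3j)²=7/715 [(5 2 5; -2 1 1)], sign=+1
⇒ 4πI² = 70/507
I = (+1)√(70/507/(4π)) = 0.10481902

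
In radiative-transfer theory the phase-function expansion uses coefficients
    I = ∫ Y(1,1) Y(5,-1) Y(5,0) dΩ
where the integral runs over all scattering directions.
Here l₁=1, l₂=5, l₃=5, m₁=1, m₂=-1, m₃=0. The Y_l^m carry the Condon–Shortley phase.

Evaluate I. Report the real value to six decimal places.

0.000000

l₁+l₂+l₃=11 is odd: 3j(l;000)=0 ⇒ I=0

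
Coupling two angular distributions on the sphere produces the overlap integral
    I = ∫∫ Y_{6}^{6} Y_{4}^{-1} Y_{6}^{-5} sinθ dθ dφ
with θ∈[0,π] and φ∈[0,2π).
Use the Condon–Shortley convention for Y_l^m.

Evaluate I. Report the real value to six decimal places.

m-sum 0 ✓  L=16 even ✓  2≤6≤10 ✓
Π(2lᵢ+1) = 13×9×13 = 1521
triangle coeff Δ(6,4,6) = 1/15315300
Σ_t [0,4]: t=0:+1/829440 t=1:−1/25920 t=2:+1/9216 t=3:−1/25920 t=4:+1/829440 = 7/207360
(3j)²=28/2431 [(6 4 6; 0 0 0)], sign=+1
Σ_t [0,0]: t=0:+1/5806080 = 1/5806080
(3j)²=165/6188 [(6 4 6; 6 -1 -5)], sign=-1
⇒ 4πI² = 135/289
I = (-1)√(135/289/(4π)) = -0.19280266

-0.192803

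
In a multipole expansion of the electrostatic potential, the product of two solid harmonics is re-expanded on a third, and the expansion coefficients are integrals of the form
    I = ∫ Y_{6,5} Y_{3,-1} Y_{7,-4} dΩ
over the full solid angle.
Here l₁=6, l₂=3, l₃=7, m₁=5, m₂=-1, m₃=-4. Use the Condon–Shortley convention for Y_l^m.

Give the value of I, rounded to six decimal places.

-0.173403

m-sum 0 ✓  L=16 even ✓  3≤7≤9 ✓
Π(2lᵢ+1) = 13×7×15 = 1365
triangle coeff Δ(6,3,7) = 1/2042040
Σ_t [0,2]: t=0:+1/207360 t=1:−1/57600 t=2:+1/207360 = -1/129600
(3j)²=168/12155 [(6 3 7; 0 0 0)], sign=+1
Σ_t [0,1]: t=0:+1/2903040 t=1:−1/21772800 = 13/43545600
(3j)²=143/7140 [(6 3 7; 5 -1 -4)], sign=-1
⇒ 4πI² = 546/1445
I = (-1)√(546/1445/(4π)) = -0.17340334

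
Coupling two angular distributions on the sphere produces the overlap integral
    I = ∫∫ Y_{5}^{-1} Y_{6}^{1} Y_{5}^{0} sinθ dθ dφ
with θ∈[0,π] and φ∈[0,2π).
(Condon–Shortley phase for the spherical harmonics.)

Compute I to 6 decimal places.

-0.072607

Checks pass: Σm=0; 16 even; l₃=5∈[1,11].
(2·5+1)(2·6+1)(2·5+1) = 1573
Δ: 6! 4! 6! / 17! → 1/28588560
sum: t=1:−1/345600 t=2:+1/13824 t=3:−1/5184 t=4:+1/13824 t=5:−1/345600 = -7/129600
3j²(5 6 5; 0 0 0) = Δ·Π!·Σ² = 80/7293  (sign +1)
sum: t=2:+1/138240 t=3:−1/10368 t=4:+1/6912 t=5:−1/34560 t=6:+1/2073600 = 7/259200
3j²(5 6 5; -1 1 0) = Δ·Π!·Σ² = 28/7293  (sign -1)
combine: 4πI² = 1573·80/7293·28/7293 = 2240/33813
take √, sign -1: I = -0.07260679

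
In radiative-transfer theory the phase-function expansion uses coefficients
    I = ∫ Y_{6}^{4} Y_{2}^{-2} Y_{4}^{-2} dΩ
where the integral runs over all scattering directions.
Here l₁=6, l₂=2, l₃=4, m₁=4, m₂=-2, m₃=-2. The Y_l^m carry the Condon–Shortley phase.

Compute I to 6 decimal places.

Rules hold: Σm=0, L=12 even, 4≤4≤8.
N = 13·5·9 = 585
Δ = 4!·8!·0!/13! = 1/6435
Racah Σ t=2..2: t=2:+1/2304 = 1/2304
⇒ 3j(6 2 4; 0 0 0)² = 5/143, sgn +1
Racah Σ t=0..0: t=0:+1/34560 = 1/34560
⇒ 3j(6 2 4; 4 -2 -2)² = 14/429, sgn +1
4πI² = N·(3j₀)²·(3jₘ)² = 1050/1573
I = +1·√(0.667514/4π) = 0.23047581

0.230476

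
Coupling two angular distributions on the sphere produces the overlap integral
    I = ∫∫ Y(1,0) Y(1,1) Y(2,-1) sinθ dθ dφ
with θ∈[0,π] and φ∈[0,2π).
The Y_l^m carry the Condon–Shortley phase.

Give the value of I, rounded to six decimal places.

-0.218510

m-sum 0 ✓  L=4 even ✓  0≤2≤2 ✓
Π(2lᵢ+1) = 3×3×5 = 45
triangle coeff Δ(1,1,2) = 1/30
Σ_t [0,0]: t=0:+1/1 = 1/1
(3j)²=2/15 [(1 1 2; 0 0 0)], sign=+1
Σ_t [0,0]: t=0:+1/2 = 1/2
(3j)²=1/10 [(1 1 2; 0 1 -1)], sign=-1
⇒ 4πI² = 3/5
I = (-1)√(3/5/(4π)) = -0.21850969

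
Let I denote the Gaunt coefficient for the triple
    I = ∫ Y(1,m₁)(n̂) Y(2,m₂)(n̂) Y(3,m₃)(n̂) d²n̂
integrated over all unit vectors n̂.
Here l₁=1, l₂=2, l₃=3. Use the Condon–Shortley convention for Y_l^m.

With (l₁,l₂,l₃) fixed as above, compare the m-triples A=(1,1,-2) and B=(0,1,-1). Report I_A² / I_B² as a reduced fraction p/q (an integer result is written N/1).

l's match ⇒ only the (l;m) 3-j factors differ between A and B.
A: triangle coeff Δ(1,2,3) = 1/105; Σ_t [0,0]: t=0:+1/12 = 1/12; (3j)²=2/21 [(1 2 3; 1 1 -2)], sign=-1
B: triangle coeff Δ(1,2,3) = 1/105; Σ_t [0,0]: t=0:+1/6 = 1/6; (3j)²=8/105 [(1 2 3; 0 1 -1)], sign=+1
I_A²/I_B² = (2/21)/(8/105) = 5/4

5/4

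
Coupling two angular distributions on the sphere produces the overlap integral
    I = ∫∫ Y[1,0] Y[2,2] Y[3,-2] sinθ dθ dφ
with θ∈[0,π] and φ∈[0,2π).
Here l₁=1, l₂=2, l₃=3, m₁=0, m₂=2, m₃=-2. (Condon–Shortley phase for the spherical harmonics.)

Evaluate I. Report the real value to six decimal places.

Rules hold: Σm=0, L=6 even, 1≤3≤3.
N = 3·5·7 = 105
Δ = 0!·2!·4!/7! = 1/105
Racah Σ t=0..0: t=0:+1/4 = 1/4
⇒ 3j(1 2 3; 0 0 0)² = 3/35, sgn -1
Racah Σ t=0..0: t=0:+1/24 = 1/24
⇒ 3j(1 2 3; 0 2 -2)² = 1/21, sgn -1
4πI² = N·(3j₀)²·(3jₘ)² = 3/7
I = +1·√(0.428571/4π) = 0.18467439

0.184674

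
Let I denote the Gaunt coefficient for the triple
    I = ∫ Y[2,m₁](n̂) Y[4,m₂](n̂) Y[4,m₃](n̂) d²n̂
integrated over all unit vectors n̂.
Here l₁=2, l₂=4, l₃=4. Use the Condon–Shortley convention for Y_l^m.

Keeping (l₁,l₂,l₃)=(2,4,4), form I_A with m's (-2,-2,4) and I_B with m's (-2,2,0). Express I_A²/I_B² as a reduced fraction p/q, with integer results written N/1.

Same 2,4,4: normalisation and zero-m 3j drop out of the ratio.
A: Δ: 2! 2! 6! / 11! → 1/13860; sum: t=2:+1/2880 = 1/2880; 3j²(2 4 4; -2 -2 4) = Δ·Π!·Σ² = 2/165  (sign +1)
B: Δ: 2! 2! 6! / 11! → 1/13860; sum: t=2:+1/192 = 1/192; 3j²(2 4 4; -2 2 0) = Δ·Π!·Σ² = 3/77  (sign +1)
I_A²/I_B² = (2/165)/(3/77) = 14/45

14/45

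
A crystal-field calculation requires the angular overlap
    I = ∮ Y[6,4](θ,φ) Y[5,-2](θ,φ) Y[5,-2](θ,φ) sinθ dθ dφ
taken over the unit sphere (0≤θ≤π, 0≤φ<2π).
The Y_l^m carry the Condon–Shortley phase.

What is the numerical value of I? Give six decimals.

0.137762

Rules hold: Σm=0, L=16 even, 1≤5≤11.
N = 13·11·11 = 1573
Δ = 6!·6!·4!/17! = 1/28588560
Racah Σ t=1..5: t=1:−1/345600 t=2:+1/13824 t=3:−1/5184 t=4:+1/13824 t=5:−1/345600 = -7/129600
⇒ 3j(6 5 5; 0 0 0)² = 80/7293, sgn +1
Racah Σ t=0..2: t=0:+1/207360 t=1:−1/57600 t=2:+1/207360 = -1/129600
⇒ 3j(6 5 5; 4 -2 -2)² = 168/12155, sgn +1
4πI² = N·(3j₀)²·(3jₘ)² = 896/3757
I = +1·√(0.238488/4π) = 0.13776169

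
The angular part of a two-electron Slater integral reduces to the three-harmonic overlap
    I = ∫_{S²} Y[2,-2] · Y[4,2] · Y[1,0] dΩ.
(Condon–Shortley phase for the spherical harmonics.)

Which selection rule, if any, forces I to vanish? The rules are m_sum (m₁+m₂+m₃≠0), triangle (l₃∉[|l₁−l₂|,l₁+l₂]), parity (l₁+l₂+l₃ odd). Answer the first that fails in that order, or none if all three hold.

triangle

m₁+m₂+m₃ = -2 + 2 + 0 = 0  ✓
triangle: |2−4|=2 ≤ l₃=1 ≤ 2+4=6  ✗
parity: l₁+l₂+l₃ = 7 is odd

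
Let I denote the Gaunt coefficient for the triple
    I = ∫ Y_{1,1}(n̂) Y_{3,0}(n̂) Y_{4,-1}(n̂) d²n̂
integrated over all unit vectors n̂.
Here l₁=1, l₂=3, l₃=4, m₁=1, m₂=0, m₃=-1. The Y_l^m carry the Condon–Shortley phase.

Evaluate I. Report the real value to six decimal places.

-0.194664

Checks pass: Σm=0; 8 even; l₃=4∈[2,4].
(2·1+1)(2·3+1)(2·4+1) = 189
Δ: 0! 2! 6! / 9! → 1/252
sum: t=0:+1/36 = 1/36
3j²(1 3 4; 0 0 0) = Δ·Π!·Σ² = 4/63  (sign +1)
sum: t=0:+1/72 = 1/72
3j²(1 3 4; 1 0 -1) = Δ·Π!·Σ² = 5/126  (sign -1)
combine: 4πI² = 189·4/63·5/126 = 10/21
take √, sign -1: I = -0.19466390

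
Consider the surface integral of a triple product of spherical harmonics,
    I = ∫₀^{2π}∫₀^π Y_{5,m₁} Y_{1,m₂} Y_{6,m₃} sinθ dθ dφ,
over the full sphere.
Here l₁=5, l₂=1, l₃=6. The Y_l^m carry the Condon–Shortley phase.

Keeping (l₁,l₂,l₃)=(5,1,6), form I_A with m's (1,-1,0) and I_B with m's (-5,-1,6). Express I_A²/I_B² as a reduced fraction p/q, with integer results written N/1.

Same 5,1,6: normalisation and zero-m 3j drop out of the ratio.
A: Δ: 0! 10! 2! / 13! → 1/858; sum: t=0:+1/34560 = 1/34560; 3j²(5 1 6; 1 -1 0) = Δ·Π!·Σ² = 5/286  (sign +1)
B: Δ: 0! 10! 2! / 13! → 1/858; sum: t=0:+1/7257600 = 1/7257600; 3j²(5 1 6; -5 -1 6) = Δ·Π!·Σ² = 1/13  (sign +1)
I_A²/I_B² = (5/286)/(1/13) = 5/22

5/22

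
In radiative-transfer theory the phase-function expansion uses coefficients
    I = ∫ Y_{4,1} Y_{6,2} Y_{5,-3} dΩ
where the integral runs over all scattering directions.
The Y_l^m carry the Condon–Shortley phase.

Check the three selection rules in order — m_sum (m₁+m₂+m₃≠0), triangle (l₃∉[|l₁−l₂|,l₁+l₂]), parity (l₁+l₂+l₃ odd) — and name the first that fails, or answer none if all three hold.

azimuthal sum: 1 + 2 − 3 = 0  ✓
2 ≤ 5 ≤ 10 (triangle on l)  ✓
L = 4 + 6 + 5 = 15 (odd)  ✗

parity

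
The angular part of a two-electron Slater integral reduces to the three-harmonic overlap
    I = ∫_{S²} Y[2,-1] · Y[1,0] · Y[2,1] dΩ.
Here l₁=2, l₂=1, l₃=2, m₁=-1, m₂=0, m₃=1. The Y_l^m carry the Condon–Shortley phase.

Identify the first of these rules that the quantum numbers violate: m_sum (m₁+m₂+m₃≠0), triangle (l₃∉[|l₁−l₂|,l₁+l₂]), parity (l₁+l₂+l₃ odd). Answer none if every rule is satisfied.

parity

m₁+m₂+m₃ = -1 + 0 + 1 = 0  ✓
triangle: |2−1|=1 ≤ l₃=2 ≤ 2+1=3  ✓
parity: l₁+l₂+l₃ = 5 is odd  ✗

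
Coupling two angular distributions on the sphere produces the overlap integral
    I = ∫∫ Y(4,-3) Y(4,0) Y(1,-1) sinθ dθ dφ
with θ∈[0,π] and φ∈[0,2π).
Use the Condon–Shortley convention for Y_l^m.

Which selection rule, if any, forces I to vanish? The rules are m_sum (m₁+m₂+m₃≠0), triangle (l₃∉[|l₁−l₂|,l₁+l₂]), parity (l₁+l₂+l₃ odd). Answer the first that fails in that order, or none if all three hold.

m₁+m₂+m₃ = -3 + 0 − 1 = -4  ✗
triangle: |4−4|=0 ≤ l₃=1 ≤ 4+4=8
parity: l₁+l₂+l₃ = 9 is odd

m_sum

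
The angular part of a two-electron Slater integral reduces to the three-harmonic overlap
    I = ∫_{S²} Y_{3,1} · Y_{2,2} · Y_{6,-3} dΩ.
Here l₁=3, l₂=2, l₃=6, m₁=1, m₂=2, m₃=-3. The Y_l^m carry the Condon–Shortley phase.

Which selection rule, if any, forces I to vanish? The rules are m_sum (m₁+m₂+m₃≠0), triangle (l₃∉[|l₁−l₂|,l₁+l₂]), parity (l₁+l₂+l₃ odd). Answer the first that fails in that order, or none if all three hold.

triangle

m₁+m₂+m₃ = 1 + 2 − 3 = 0  ✓
triangle: |3−2|=1 ≤ l₃=6 ≤ 3+2=5  ✗
parity: l₁+l₂+l₃ = 11 is odd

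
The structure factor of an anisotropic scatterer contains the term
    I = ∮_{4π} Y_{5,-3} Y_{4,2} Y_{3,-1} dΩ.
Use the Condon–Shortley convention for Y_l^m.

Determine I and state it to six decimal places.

0.000000

m-sum = -3 + 2 − 1 = -2 ≠ 0 ⇒ I = 0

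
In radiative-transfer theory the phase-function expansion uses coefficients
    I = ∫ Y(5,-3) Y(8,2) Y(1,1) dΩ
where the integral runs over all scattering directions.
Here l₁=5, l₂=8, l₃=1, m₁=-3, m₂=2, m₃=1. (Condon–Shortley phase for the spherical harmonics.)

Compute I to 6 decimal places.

l₃=1 ∉ [3,13] — triangle fails ⇒ I = 0

0.000000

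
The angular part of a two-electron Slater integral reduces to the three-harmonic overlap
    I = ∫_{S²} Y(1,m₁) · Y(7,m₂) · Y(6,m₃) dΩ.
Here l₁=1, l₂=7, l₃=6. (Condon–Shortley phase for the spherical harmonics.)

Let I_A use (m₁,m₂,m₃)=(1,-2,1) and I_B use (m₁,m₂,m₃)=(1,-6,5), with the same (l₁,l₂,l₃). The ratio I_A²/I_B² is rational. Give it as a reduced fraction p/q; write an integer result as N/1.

6/13

Shared (l₁,l₂,l₃)=(1,7,6): N and (l;000)² cancel in I_A²/I_B².
A: Δ = 2!·0!·12!/15! = 1/1365; Racah Σ t=0..0: t=0:+1/1209600 = 1/1209600; ⇒ 3j(1 7 6; 1 -2 1)² = 12/455, sgn -1
B: Δ = 2!·0!·12!/15! = 1/1365; Racah Σ t=0..0: t=0:+1/79833600 = 1/79833600; ⇒ 3j(1 7 6; 1 -6 5)² = 2/35, sgn -1
I_A²/I_B² = (12/455)/(2/35) = 6/13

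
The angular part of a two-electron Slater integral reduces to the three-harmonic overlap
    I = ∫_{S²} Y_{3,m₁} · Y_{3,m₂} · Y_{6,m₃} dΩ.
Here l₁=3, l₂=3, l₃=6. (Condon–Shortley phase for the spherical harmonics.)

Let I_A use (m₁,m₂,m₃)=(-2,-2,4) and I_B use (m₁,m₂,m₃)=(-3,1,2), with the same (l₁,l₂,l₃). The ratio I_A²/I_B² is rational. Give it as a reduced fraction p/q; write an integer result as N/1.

l's match ⇒ only the (l;m) 3-j factors differ between A and B.
A: triangle coeff Δ(3,3,6) = 1/12012; Σ_t [0,0]: t=0:+1/14400 = 1/14400; (3j)²=6/143 [(3 3 6; -2 -2 4)], sign=+1
B: triangle coeff Δ(3,3,6) = 1/12012; Σ_t [0,0]: t=0:+1/34560 = 1/34560; (3j)²=1/429 [(3 3 6; -3 1 2)], sign=+1
I_A²/I_B² = (6/143)/(1/429) = 18/1

18/1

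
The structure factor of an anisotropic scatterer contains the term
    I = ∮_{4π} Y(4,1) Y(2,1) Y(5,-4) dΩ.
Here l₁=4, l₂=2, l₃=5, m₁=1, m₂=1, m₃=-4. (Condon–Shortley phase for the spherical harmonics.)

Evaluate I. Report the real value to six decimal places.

0.000000

Σmᵢ = -2 ≠ 0, so the φ-integral vanishes; I = 0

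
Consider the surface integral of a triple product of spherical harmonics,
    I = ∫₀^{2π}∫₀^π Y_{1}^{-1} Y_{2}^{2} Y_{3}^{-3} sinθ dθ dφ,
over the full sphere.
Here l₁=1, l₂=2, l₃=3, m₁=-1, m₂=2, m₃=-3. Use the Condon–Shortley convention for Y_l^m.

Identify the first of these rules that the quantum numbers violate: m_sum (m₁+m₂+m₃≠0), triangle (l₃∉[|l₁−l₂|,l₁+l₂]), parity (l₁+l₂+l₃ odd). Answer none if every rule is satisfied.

azimuthal sum: -1 + 2 − 3 = -2  ✗
1 ≤ 3 ≤ 3 (triangle on l)
L = 1 + 2 + 3 = 6 (even)

m_sum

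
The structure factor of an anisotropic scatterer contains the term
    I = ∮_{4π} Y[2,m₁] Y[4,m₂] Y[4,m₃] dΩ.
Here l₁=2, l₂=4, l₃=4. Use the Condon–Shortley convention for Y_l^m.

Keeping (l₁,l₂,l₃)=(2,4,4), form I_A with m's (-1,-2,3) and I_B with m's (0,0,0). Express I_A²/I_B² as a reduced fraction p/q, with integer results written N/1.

21/16

Shared (l₁,l₂,l₃)=(2,4,4): N and (l;000)² cancel in I_A²/I_B².
A: Δ = 2!·2!·6!/11! = 1/13860; Racah Σ t=1..2: t=1:−1/240 t=2:+1/1440 = -1/288; ⇒ 3j(2 4 4; -1 -2 3)² = 5/132, sgn +1
B: Δ = 2!·2!·6!/11! = 1/13860; Racah Σ t=0..2: t=0:+1/192 t=1:−1/36 t=2:+1/192 = -5/288; ⇒ 3j(2 4 4; 0 0 0)² = 20/693, sgn -1
I_A²/I_B² = (5/132)/(20/693) = 21/16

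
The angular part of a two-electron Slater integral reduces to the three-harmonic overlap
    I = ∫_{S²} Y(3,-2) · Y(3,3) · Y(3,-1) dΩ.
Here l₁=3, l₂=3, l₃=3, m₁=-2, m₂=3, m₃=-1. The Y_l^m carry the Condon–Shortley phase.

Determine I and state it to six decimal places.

Σlᵢ=9 odd — θ-integrand is odd under cosθ→−cosθ; I=0

0.000000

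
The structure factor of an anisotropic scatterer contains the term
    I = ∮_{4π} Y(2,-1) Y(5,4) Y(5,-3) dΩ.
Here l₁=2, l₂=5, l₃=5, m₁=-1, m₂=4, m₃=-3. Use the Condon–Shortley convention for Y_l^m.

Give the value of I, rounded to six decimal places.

0.196098

Checks pass: Σm=0; 12 even; l₃=5∈[3,7].
(2·2+1)(2·5+1)(2·5+1) = 605
Δ: 2! 2! 8! / 13! → 1/38610
sum: t=0:+1/2880 t=1:−1/576 t=2:+1/2880 = -1/960
3j²(2 5 5; 0 0 0) = Δ·Π!·Σ² = 10/429  (sign +1)
sum: t=1:−1/80640 t=2:+1/10080 = 1/11520
3j²(2 5 5; -1 4 -3) = Δ·Π!·Σ² = 49/1430  (sign +1)
combine: 4πI² = 605·10/429·49/1430 = 245/507
take √, sign +1: I = 0.19609844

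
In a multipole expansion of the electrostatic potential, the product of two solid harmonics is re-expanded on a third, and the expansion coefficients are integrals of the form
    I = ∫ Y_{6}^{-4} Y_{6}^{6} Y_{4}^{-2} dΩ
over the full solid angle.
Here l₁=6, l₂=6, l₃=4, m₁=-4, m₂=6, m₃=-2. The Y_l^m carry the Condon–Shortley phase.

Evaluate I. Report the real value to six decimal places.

Rules hold: Σm=0, L=16 even, 0≤4≤12.
N = 13·13·9 = 1521
Δ = 8!·4!·4!/17! = 1/15315300
Racah Σ t=2..6: t=2:+1/829440 t=3:−1/25920 t=4:+1/9216 t=5:−1/25920 t=6:+1/829440 = 7/207360
⇒ 3j(6 6 4; 0 0 0)² = 28/2431, sgn +1
Racah Σ t=8..8: t=8:+1/3870720 = 1/3870720
⇒ 3j(6 6 4; -4 6 -2)² = 135/6188, sgn +1
4πI² = N·(3j₀)²·(3jₘ)² = 1215/3179
I = +1·√(0.382196/4π) = 0.17439657

0.174397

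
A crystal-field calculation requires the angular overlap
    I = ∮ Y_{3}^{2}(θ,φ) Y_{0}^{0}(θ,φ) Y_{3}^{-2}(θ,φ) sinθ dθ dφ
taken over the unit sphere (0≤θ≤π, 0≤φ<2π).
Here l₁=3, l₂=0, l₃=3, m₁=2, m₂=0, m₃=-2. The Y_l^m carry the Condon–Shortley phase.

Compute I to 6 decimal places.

Checks pass: Σm=0; 6 even; l₃=3∈[3,3].
(2·3+1)(2·0+1)(2·3+1) = 49
Δ: 0! 6! 0! / 7! → 1/7
sum: t=0:+1/36 = 1/36
3j²(3 0 3; 0 0 0) = Δ·Π!·Σ² = 1/7  (sign -1)
sum: t=0:+1/120 = 1/120
3j²(3 0 3; 2 0 -2) = Δ·Π!·Σ² = 1/7  (sign -1)
combine: 4πI² = 49·1/7·1/7 = 1/1
take √, sign +1: I = 0.28209479

0.282095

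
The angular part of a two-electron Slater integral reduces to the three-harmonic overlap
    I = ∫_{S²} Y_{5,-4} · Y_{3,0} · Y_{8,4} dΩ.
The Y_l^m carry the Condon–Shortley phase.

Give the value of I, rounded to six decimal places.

Checks pass: Σm=0; 16 even; l₃=8∈[2,8].
(2·5+1)(2·3+1)(2·8+1) = 1309
Δ: 0! 10! 6! / 17! → 1/136136
sum: t=0:+1/518400 = 1/518400
3j²(5 3 8; 0 0 0) = Δ·Π!·Σ² = 56/2431  (sign +1)
sum: t=0:+1/13063680 = 1/13063680
3j²(5 3 8; -4 0 4) = Δ·Π!·Σ² = 10/1547  (sign +1)
combine: 4πI² = 1309·56/2431·10/1547 = 560/2873
take √, sign +1: I = 0.12454356

0.124544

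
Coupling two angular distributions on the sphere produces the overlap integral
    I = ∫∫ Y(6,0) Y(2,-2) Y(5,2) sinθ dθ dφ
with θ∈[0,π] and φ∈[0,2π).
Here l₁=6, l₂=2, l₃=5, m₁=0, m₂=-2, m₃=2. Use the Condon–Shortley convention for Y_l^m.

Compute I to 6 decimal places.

Σlᵢ=13 odd — θ-integrand is odd under cosθ→−cosθ; I=0

0.000000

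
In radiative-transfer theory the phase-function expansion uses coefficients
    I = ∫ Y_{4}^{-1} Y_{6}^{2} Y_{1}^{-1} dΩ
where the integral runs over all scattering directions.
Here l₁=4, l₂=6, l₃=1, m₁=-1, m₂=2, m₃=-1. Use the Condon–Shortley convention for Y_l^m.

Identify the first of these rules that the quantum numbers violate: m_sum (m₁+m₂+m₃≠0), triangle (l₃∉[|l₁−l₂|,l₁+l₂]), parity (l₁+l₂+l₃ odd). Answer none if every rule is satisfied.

triangle

azimuthal sum: -1 + 2 − 1 = 0  ✓
2 ≤ 1 ≤ 10 (triangle on l)  ✗
L = 4 + 6 + 1 = 11 (odd)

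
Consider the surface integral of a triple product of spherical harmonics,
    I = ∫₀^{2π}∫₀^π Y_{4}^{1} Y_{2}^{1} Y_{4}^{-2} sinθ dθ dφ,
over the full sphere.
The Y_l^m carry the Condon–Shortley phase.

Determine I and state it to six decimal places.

0.127700

m-sum 0 ✓  L=10 even ✓  2≤4≤6 ✓
Π(2lᵢ+1) = 9×5×9 = 405
triangle coeff Δ(4,2,4) = 1/13860
Σ_t [0,2]: t=0:+1/192 t=1:−1/36 t=2:+1/192 = -5/288
(3j)²=20/693 [(4 2 4; 0 0 0)], sign=-1
Σ_t [1,2]: t=1:−1/96 t=2:+1/240 = -1/160
(3j)²=27/1540 [(4 2 4; 1 1 -2)], sign=-1
⇒ 4πI² = 1215/5929
I = (+1)√(1215/5929/(4π)) = 0.12770047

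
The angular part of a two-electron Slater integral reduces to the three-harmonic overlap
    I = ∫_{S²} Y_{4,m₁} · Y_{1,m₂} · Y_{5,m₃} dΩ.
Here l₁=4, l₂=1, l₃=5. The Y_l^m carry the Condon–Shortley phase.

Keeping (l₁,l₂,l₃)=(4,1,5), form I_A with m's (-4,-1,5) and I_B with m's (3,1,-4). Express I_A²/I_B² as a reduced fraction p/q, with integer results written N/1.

Shared (l₁,l₂,l₃)=(4,1,5): N and (l;000)² cancel in I_A²/I_B².
A: Δ = 0!·8!·2!/11! = 1/495; Racah Σ t=0..0: t=0:+1/80640 = 1/80640; ⇒ 3j(4 1 5; -4 -1 5)² = 1/11, sgn +1
B: Δ = 0!·8!·2!/11! = 1/495; Racah Σ t=0..0: t=0:+1/10080 = 1/10080; ⇒ 3j(4 1 5; 3 1 -4)² = 4/55, sgn -1
I_A²/I_B² = (1/11)/(4/55) = 5/4

5/4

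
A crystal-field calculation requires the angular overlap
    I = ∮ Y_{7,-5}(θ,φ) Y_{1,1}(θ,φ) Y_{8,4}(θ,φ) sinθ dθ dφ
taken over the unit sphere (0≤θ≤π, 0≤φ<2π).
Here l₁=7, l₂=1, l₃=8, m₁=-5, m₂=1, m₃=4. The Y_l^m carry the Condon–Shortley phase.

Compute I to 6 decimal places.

0.074948

m-sum 0 ✓  L=16 even ✓  6≤8≤8 ✓
Π(2lᵢ+1) = 15×3×17 = 765
triangle coeff Δ(7,1,8) = 1/2040
Σ_t [0,0]: t=0:+1/25401600 = 1/25401600
(3j)²=8/255 [(7 1 8; 0 0 0)], sign=+1
Σ_t [0,0]: t=0:+1/1916006400 = 1/1916006400
(3j)²=1/340 [(7 1 8; -5 1 4)], sign=+1
⇒ 4πI² = 6/85
I = (+1)√(6/85/(4π)) = 0.07494820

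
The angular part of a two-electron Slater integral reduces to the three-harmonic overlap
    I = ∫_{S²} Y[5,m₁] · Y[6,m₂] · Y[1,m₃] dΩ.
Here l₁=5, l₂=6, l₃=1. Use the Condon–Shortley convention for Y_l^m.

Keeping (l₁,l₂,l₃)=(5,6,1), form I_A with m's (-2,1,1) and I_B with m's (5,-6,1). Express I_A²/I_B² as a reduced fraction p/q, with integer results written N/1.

5/33

l's match ⇒ only the (l;m) 3-j factors differ between A and B.
A: triangle coeff Δ(5,6,1) = 1/858; Σ_t [7,7]: t=7:−1/60480 = -1/60480; (3j)²=5/429 [(5 6 1; -2 1 1)], sign=-1
B: triangle coeff Δ(5,6,1) = 1/858; Σ_t [0,0]: t=0:+1/7257600 = 1/7257600; (3j)²=1/13 [(5 6 1; 5 -6 1)], sign=+1
I_A²/I_B² = (5/429)/(1/13) = 5/33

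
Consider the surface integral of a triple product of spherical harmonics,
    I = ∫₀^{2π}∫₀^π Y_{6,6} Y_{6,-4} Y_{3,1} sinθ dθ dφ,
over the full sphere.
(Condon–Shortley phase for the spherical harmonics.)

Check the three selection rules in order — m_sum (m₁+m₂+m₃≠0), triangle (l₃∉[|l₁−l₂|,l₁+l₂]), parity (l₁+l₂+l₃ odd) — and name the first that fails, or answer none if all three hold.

m_sum

Σmᵢ = 3  ✗
l₃∈[|l₁−l₂|,l₁+l₂]=[0,12], have l₃=3
Σlᵢ = 15 ⇒ odd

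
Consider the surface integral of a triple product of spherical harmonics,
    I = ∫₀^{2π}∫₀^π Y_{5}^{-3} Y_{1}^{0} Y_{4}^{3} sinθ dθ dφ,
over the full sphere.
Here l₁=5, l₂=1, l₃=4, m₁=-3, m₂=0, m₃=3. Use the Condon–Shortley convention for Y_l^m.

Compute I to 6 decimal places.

-0.196426

Rules hold: Σm=0, L=10 even, 4≤4≤6.
N = 11·3·9 = 297
Δ = 2!·8!·0!/11! = 1/495
Racah Σ t=1..1: t=1:−1/576 = -1/576
⇒ 3j(5 1 4; 0 0 0)² = 5/99, sgn -1
Racah Σ t=1..1: t=1:−1/5040 = -1/5040
⇒ 3j(5 1 4; -3 0 3)² = 16/495, sgn +1
4πI² = N·(3j₀)²·(3jₘ)² = 16/33
I = -1·√(0.484848/4π) = -0.19642560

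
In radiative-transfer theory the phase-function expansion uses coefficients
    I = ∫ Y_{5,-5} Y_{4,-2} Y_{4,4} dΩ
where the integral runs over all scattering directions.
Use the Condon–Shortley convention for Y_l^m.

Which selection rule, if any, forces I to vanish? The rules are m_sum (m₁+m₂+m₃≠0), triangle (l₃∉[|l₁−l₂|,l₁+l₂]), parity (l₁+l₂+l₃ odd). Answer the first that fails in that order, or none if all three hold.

Σmᵢ = -3  ✗
l₃∈[|l₁−l₂|,l₁+l₂]=[1,9], have l₃=4
Σlᵢ = 13 ⇒ odd

m_sum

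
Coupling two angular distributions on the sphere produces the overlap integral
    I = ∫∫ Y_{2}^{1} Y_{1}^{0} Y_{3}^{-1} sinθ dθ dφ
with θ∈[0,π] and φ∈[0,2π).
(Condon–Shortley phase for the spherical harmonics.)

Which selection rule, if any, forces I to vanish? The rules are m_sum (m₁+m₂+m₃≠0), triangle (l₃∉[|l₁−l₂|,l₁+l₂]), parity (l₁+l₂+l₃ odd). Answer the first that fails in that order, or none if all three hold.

m₁+m₂+m₃ = 1 + 0 − 1 = 0  ✓
triangle: |2−1|=1 ≤ l₃=3 ≤ 2+1=3  ✓
parity: l₁+l₂+l₃ = 6 is even  ✓

none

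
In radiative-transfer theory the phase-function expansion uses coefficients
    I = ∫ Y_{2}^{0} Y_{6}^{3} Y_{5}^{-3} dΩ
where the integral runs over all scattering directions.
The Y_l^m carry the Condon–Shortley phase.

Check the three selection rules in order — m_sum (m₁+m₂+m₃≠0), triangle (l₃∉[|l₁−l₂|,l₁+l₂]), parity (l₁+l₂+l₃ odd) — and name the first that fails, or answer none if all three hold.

azimuthal sum: 0 + 3 − 3 = 0  ✓
4 ≤ 5 ≤ 8 (triangle on l)  ✓
L = 2 + 6 + 5 = 13 (odd)  ✗

parity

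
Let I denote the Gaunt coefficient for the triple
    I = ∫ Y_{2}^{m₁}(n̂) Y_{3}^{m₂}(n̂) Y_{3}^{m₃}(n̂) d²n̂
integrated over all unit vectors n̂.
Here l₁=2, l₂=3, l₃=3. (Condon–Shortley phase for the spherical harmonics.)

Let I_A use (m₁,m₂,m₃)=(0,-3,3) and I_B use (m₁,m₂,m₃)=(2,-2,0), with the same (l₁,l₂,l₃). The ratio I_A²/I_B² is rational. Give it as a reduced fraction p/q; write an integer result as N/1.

5/4

Shared (l₁,l₂,l₃)=(2,3,3): N and (l;000)² cancel in I_A²/I_B².
A: Δ = 2!·2!·4!/9! = 1/3780; Racah Σ t=0..0: t=0:+1/96 = 1/96; ⇒ 3j(2 3 3; 0 -3 3)² = 5/84, sgn +1
B: Δ = 2!·2!·4!/9! = 1/3780; Racah Σ t=0..0: t=0:+1/24 = 1/24; ⇒ 3j(2 3 3; 2 -2 0)² = 1/21, sgn -1
I_A²/I_B² = (5/84)/(1/21) = 5/4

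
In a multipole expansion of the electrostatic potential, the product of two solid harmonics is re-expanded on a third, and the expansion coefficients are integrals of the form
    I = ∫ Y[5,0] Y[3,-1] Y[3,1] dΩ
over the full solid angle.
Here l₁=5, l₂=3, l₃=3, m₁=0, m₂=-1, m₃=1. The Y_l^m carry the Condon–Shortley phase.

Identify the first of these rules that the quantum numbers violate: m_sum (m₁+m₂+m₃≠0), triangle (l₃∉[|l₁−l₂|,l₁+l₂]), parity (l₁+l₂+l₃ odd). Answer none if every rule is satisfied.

parity

m₁+m₂+m₃ = 0 − 1 + 1 = 0  ✓
triangle: |5−3|=2 ≤ l₃=3 ≤ 5+3=8  ✓
parity: l₁+l₂+l₃ = 11 is odd  ✗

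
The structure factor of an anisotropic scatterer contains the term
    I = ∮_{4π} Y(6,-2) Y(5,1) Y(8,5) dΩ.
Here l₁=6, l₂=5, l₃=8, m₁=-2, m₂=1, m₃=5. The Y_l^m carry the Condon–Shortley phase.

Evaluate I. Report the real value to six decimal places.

0.000000

m-sum = -2 + 1 + 5 = 4 ≠ 0 ⇒ I = 0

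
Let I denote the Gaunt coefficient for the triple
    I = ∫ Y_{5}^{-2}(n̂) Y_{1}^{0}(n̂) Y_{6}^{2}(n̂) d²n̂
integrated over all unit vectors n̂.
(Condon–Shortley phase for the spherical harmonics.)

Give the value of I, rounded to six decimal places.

Rules hold: Σm=0, L=12 even, 4≤6≤6.
N = 11·3·13 = 429
Δ = 0!·10!·2!/13! = 1/858
Racah Σ t=0..0: t=0:+1/14400 = 1/14400
⇒ 3j(5 1 6; 0 0 0)² = 6/143, sgn +1
Racah Σ t=0..0: t=0:+1/30240 = 1/30240
⇒ 3j(5 1 6; -2 0 2)² = 16/429, sgn +1
4πI² = N·(3j₀)²·(3jₘ)² = 96/143
I = +1·√(0.671329/4π) = 0.23113338

0.231133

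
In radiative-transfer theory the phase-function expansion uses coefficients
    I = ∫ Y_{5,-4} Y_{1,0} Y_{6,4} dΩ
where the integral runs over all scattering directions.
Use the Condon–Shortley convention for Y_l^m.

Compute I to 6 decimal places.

Rules hold: Σm=0, L=12 even, 4≤6≤6.
N = 11·3·13 = 429
Δ = 0!·10!·2!/13! = 1/858
Racah Σ t=0..0: t=0:+1/14400 = 1/14400
⇒ 3j(5 1 6; 0 0 0)² = 6/143, sgn +1
Racah Σ t=0..0: t=0:+1/362880 = 1/362880
⇒ 3j(5 1 6; -4 0 4)² = 10/429, sgn +1
4πI² = N·(3j₀)²·(3jₘ)² = 60/143
I = +1·√(0.41958/4π) = 0.18272698

0.182727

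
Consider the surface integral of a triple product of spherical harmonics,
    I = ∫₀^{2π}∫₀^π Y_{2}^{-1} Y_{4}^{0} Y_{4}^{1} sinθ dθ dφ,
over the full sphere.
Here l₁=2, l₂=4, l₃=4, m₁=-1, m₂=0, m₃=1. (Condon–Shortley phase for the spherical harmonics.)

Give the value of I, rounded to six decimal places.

Checks pass: Σm=0; 10 even; l₃=4∈[2,6].
(2·2+1)(2·4+1)(2·4+1) = 405
Δ: 2! 2! 6! / 11! → 1/13860
sum: t=0:+1/192 t=1:−1/36 t=2:+1/192 = -5/288
3j²(2 4 4; 0 0 0) = Δ·Π!·Σ² = 20/693  (sign -1)
sum: t=1:−1/72 t=2:+1/96 = -1/288
3j²(2 4 4; -1 0 1) = Δ·Π!·Σ² = 1/462  (sign +1)
combine: 4πI² = 405·20/693·1/462 = 150/5929
take √, sign -1: I = -0.04486937

-0.044869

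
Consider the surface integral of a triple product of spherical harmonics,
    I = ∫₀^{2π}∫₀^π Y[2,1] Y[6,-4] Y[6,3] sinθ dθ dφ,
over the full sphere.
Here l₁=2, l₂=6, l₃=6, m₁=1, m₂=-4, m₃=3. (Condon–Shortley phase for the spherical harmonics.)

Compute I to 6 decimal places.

0.179515

Rules hold: Σm=0, L=14 even, 4≤6≤8.
N = 5·13·13 = 845
Δ = 2!·2!·10!/15! = 1/90090
Racah Σ t=0..2: t=0:+1/69120 t=1:−1/14400 t=2:+1/69120 = -7/172800
⇒ 3j(2 6 6; 0 0 0)² = 14/715, sgn -1
Racah Σ t=0..1: t=0:+1/161280 t=1:−1/725760 = 1/207360
⇒ 3j(2 6 6; 1 -4 3)² = 7/286, sgn -1
4πI² = N·(3j₀)²·(3jₘ)² = 49/121
I = +1·√(0.404959/4π) = 0.17951487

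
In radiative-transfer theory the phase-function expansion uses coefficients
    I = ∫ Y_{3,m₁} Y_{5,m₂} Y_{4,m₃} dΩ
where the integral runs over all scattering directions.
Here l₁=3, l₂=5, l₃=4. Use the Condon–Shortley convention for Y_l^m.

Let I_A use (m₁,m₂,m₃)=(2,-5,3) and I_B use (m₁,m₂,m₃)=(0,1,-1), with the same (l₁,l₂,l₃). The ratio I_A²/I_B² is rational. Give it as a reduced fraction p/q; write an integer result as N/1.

1225/361

Same 3,5,4: normalisation and zero-m 3j drop out of the ratio.
A: Δ: 4! 2! 6! / 13! → 1/180180; sum: t=0:+1/17280 = 1/17280; 3j²(3 5 4; 2 -5 3) = Δ·Π!·Σ² = 35/858  (sign -1)
B: Δ: 4! 2! 6! / 13! → 1/180180; sum: t=1:−1/1440 t=2:+1/192 t=3:−1/432 = 19/8640; 3j²(3 5 4; 0 1 -1) = Δ·Π!·Σ² = 361/30030  (sign -1)
I_A²/I_B² = (35/858)/(361/30030) = 1225/361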